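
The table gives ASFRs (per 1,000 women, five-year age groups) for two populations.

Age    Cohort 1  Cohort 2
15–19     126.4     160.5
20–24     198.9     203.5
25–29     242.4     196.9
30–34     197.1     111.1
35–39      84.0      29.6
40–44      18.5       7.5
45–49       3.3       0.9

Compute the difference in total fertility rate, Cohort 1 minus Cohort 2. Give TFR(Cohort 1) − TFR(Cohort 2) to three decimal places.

Cohort 1:
  Sum of ASFRs = 126.4 + 198.9 + 242.4 + 197.1 + 84.0 + 18.5 + 3.3 = 870.6
  TFR = 5 × 870.6 / 1000 = 4.353
Cohort 2:
  Sum of ASFRs = 160.5 + 203.5 + 196.9 + 111.1 + 29.6 + 7.5 + 0.9 = 710.0
  TFR = 5 × 710.0 / 1000 = 3.55
Difference = 4.353 − 3.55 = 0.803

0.803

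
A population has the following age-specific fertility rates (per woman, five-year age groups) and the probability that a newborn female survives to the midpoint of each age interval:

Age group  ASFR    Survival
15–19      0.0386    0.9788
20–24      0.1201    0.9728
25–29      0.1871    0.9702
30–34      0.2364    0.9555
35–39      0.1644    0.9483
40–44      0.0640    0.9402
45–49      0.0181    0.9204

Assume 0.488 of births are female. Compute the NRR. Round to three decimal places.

1.939

Proportion female at birth = 0.488.
Each age group contributes 5 × ASFR × survival:
  15–19: 5 × 0.0386 × 0.9788 = 0.18891
  20–24: 5 × 0.1201 × 0.9728 = 0.58417
  25–29: 5 × 0.1871 × 0.9702 = 0.90762
  30–34: 5 × 0.2364 × 0.9555 = 1.12940
  35–39: 5 × 0.1644 × 0.9483 = 0.77950
  40–44: 5 × 0.0640 × 0.9402 = 0.30086
  45–49: 5 × 0.0181 × 0.9204 = 0.08330
Sum = 3.97376
NRR = 0.488 × 3.97376 = 1.93919
An NRR exceeding 1 indicates intrinsic growth under these rates.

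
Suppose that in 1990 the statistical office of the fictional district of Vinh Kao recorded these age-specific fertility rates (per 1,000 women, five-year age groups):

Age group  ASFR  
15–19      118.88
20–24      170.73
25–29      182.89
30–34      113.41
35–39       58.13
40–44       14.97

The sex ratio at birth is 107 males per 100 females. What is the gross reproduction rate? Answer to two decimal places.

1.59

Proportion female at birth = 100 / (100 + 107) = 0.48309.
Sum of ASFRs = 118.88 + 170.73 + 182.89 + 113.41 + 58.13 + 14.97 = 659.01
TFR = 5 × 659.01 / 1000 = 3.29505
GRR = 0.48309 × 3.29505 = 1.59181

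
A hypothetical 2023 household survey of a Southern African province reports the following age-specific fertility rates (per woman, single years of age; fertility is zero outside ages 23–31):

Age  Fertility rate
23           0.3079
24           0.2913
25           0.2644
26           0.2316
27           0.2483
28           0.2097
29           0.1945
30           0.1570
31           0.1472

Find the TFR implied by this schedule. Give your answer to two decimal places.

Sum of ASFRs = 0.3079 + 0.2913 + 0.2644 + 0.2316 + 0.2483 + 0.2097 + 0.1945 + 0.1570 + 0.1472 = 2.0519
TFR = 2.0519

2.05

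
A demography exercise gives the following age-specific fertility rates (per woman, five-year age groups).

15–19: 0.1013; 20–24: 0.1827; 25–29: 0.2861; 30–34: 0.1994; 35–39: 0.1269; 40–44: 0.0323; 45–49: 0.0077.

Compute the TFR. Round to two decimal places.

Sum of ASFRs = 0.1013 + 0.1827 + 0.2861 + 0.1994 + 0.1269 + 0.0323 + 0.0077 = 0.9364
TFR = 5 × 0.9364 = 4.682

4.68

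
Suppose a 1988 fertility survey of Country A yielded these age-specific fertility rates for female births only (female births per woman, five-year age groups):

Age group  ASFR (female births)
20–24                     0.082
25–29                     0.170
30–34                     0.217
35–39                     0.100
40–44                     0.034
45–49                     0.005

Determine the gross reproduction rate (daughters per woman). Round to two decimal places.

Sum of female ASFRs = 0.082 + 0.170 + 0.217 + 0.100 + 0.034 + 0.005 = 0.608
GRR = 5 × 0.608 = 3.04

3.04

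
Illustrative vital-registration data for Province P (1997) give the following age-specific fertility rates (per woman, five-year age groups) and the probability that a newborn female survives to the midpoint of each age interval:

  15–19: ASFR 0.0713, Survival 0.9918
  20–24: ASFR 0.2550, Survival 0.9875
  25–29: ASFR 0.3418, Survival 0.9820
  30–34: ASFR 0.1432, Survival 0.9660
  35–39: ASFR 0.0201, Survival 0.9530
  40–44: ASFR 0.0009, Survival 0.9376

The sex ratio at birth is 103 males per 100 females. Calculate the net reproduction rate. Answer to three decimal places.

2.011

Proportion female at birth = 100 / (100 + 103) = 0.49261.
Per-age-group product (5 × ASFR × survival probability):
  15–19: 5 × 0.0713 × 0.9918 = 0.35358
  20–24: 5 × 0.2550 × 0.9875 = 1.25906
  25–29: 5 × 0.3418 × 0.9820 = 1.67824
  30–34: 5 × 0.1432 × 0.9660 = 0.69166
  35–39: 5 × 0.0201 × 0.9530 = 0.09578
  40–44: 5 × 0.0009 × 0.9376 = 0.00422
Sum = 4.08254
NRR = 0.49261 × 4.08254 = 2.01110
With NRR above 1 the population is above replacement fertility.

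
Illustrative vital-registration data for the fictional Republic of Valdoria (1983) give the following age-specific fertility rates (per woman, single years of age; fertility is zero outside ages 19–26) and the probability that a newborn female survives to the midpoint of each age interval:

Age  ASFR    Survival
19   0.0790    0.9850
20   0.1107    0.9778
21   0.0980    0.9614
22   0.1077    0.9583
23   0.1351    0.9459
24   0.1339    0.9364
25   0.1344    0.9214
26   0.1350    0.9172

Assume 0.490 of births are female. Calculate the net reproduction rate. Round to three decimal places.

0.433

Proportion female at birth = 0.490.
Per-age-group product (1 × ASFR × survival probability):
  19: 1 × 0.0790 × 0.9850 = 0.07782
  20: 1 × 0.1107 × 0.9778 = 0.10824
  21: 1 × 0.0980 × 0.9614 = 0.09422
  22: 1 × 0.1077 × 0.9583 = 0.10321
  23: 1 × 0.1351 × 0.9459 = 0.12779
  24: 1 × 0.1339 × 0.9364 = 0.12538
  25: 1 × 0.1344 × 0.9214 = 0.12384
  26: 1 × 0.1350 × 0.9172 = 0.12382
Sum = 0.88432
NRR = 0.490 × 0.88432 = 0.43332
With NRR below 1 the population is below replacement fertility.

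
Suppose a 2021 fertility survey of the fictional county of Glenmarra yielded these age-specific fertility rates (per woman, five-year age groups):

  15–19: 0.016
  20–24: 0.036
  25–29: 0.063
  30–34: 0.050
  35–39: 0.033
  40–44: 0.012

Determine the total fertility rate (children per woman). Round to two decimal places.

Sum of ASFRs = 0.016 + 0.036 + 0.063 + 0.050 + 0.033 + 0.012 = 0.210
TFR = 5 × 0.210 = 1.05

1.05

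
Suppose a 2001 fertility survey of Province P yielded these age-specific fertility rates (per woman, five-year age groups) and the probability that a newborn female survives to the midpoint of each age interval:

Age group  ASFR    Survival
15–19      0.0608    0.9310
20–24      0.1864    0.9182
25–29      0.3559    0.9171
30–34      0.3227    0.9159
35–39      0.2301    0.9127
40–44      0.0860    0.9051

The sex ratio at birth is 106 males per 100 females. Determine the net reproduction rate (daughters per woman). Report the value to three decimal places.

2.761

Proportion female at birth = 100 / (100 + 106) = 0.48544.
Each age group contributes 5 × ASFR × survival:
  15–19: 5 × 0.0608 × 0.9310 = 0.28302
  20–24: 5 × 0.1864 × 0.9182 = 0.85576
  25–29: 5 × 0.3559 × 0.9171 = 1.63198
  30–34: 5 × 0.3227 × 0.9159 = 1.47780
  35–39: 5 × 0.2301 × 0.9127 = 1.05006
  40–44: 5 × 0.0860 × 0.9051 = 0.38919
Sum = 5.68781
NRR = 0.48544 × 5.68781 = 2.76109
NRR > 1, so each generation more than replaces itself.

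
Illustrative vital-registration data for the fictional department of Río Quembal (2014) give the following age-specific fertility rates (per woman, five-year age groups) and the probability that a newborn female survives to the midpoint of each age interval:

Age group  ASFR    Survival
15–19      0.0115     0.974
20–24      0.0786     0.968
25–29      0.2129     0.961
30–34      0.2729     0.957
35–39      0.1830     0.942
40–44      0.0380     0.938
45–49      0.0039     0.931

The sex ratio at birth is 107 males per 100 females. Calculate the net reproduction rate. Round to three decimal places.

1.847

Proportion female at birth = 100 / (100 + 107) = 0.48309.
Each age group contributes 5 × ASFR × survival:
  15–19: 5 × 0.0115 × 0.974 = 0.05601
  20–24: 5 × 0.0786 × 0.968 = 0.38042
  25–29: 5 × 0.2129 × 0.961 = 1.02298
  30–34: 5 × 0.2729 × 0.957 = 1.30583
  35–39: 5 × 0.1830 × 0.942 = 0.86193
  40–44: 5 × 0.0380 × 0.938 = 0.17822
  45–49: 5 × 0.0039 × 0.931 = 0.01815
Sum = 3.82354
NRR = 0.48309 × 3.82354 = 1.84711
NRR > 1, so each generation more than replaces itself.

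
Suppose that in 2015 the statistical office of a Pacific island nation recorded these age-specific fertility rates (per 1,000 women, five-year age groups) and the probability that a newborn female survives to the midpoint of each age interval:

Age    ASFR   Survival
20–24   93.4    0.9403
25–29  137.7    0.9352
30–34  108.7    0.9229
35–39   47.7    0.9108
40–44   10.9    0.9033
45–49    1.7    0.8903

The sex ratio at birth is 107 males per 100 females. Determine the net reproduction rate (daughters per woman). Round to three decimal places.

0.898

Proportion female at birth = 100 / (100 + 107) = 0.48309.
Per-age-group product (5 × ASFR × survival probability):
  20–24: 5 × 93.4/1000 × 0.9403 = 0.43912
  25–29: 5 × 137.7/1000 × 0.9352 = 0.64389
  30–34: 5 × 108.7/1000 × 0.9229 = 0.50160
  35–39: 5 × 47.7/1000 × 0.9108 = 0.21723
  40–44: 5 × 10.9/1000 × 0.9033 = 0.04923
  45–49: 5 × 1.7/1000 × 0.8903 = 0.00757
Sum = 1.85864
NRR = 0.48309 × 1.85864 = 0.89789
NRR < 1, so the cohort does not fully replace itself.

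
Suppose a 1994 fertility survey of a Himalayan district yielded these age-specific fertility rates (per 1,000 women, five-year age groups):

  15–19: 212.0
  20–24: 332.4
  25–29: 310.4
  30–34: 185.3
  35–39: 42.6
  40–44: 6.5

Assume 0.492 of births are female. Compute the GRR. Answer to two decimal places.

2.68

Proportion female at birth = 0.492.
Sum of ASFRs = 212.0 + 332.4 + 310.4 + 185.3 + 42.6 + 6.5 = 1089.2
TFR = 5 × 1089.2 / 1000 = 5.446
GRR = 0.492 × 5.446 = 2.67943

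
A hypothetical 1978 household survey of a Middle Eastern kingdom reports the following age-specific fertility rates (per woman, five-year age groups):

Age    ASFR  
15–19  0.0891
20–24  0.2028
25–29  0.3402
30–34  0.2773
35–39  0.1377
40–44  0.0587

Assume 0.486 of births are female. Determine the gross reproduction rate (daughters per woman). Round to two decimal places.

2.69

Proportion female at birth = 0.486.
Sum of ASFRs = 0.0891 + 0.2028 + 0.3402 + 0.2773 + 0.1377 + 0.0587 = 1.1058
TFR = 5 × 1.1058 = 5.529
GRR = 0.486 × 5.529 = 2.68709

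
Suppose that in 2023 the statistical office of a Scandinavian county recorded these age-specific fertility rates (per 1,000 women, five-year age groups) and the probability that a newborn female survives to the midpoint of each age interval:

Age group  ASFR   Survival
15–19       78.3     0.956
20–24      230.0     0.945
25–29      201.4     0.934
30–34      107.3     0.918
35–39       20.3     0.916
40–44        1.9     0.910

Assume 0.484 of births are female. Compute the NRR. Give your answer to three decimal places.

1.450

Proportion female at birth = 0.484.
Per-age-group product (5 × ASFR × survival probability):
  15–19: 5 × 78.3/1000 × 0.956 = 0.37427
  20–24: 5 × 230.0/1000 × 0.945 = 1.08675
  25–29: 5 × 201.4/1000 × 0.934 = 0.94054
  30–34: 5 × 107.3/1000 × 0.918 = 0.49251
  35–39: 5 × 20.3/1000 × 0.916 = 0.09297
  40–44: 5 × 1.9/1000 × 0.910 = 0.00865
Sum = 2.99569
NRR = 0.484 × 2.99569 = 1.44991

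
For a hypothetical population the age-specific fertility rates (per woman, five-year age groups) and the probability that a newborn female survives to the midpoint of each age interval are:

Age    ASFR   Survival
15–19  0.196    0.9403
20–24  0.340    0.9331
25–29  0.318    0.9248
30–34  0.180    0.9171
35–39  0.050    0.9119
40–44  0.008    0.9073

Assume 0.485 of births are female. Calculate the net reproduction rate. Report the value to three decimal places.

2.458

Proportion female at birth = 0.485.
Each age group contributes 5 × ASFR × survival:
  15–19: 5 × 0.196 × 0.9403 = 0.92149
  20–24: 5 × 0.340 × 0.9331 = 1.58627
  25–29: 5 × 0.318 × 0.9248 = 1.47043
  30–34: 5 × 0.180 × 0.9171 = 0.82539
  35–39: 5 × 0.050 × 0.9119 = 0.22798
  40–44: 5 × 0.008 × 0.9073 = 0.03629
Sum = 5.06785
NRR = 0.485 × 5.06785 = 2.45791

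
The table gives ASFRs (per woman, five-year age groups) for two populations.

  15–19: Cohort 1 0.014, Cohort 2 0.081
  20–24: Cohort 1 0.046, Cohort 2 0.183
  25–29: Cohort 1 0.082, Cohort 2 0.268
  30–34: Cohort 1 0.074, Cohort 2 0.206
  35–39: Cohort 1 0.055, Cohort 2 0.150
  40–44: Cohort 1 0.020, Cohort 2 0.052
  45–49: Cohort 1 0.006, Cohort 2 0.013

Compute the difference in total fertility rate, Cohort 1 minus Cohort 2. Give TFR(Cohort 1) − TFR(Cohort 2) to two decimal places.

Cohort 1:
  Sum of ASFRs = 0.014 + 0.046 + 0.082 + 0.074 + 0.055 + 0.020 + 0.006 = 0.297
  TFR = 5 × 0.297 = 1.485
Cohort 2:
  Sum of ASFRs = 0.081 + 0.183 + 0.268 + 0.206 + 0.150 + 0.052 + 0.013 = 0.953
  TFR = 5 × 0.953 = 4.765
Difference = 1.485 − 4.765 = -3.28

-3.28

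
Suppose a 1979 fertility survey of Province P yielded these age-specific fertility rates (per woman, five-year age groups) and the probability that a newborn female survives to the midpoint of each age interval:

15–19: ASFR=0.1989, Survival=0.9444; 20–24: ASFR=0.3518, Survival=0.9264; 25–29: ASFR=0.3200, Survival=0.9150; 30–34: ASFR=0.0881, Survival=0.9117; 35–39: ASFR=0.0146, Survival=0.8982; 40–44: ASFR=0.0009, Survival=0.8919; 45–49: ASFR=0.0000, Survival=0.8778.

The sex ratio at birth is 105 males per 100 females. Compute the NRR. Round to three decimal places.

2.197

Proportion female at birth = 100 / (100 + 105) = 0.48780.
Each age group contributes 5 × ASFR × survival:
  15–19: 5 × 0.1989 × 0.9444 = 0.93921
  20–24: 5 × 0.3518 × 0.9264 = 1.62954
  25–29: 5 × 0.3200 × 0.9150 = 1.46400
  30–34: 5 × 0.0881 × 0.9117 = 0.40160
  35–39: 5 × 0.0146 × 0.8982 = 0.06557
  40–44: 5 × 0.0009 × 0.8919 = 0.00401
  45–49: 5 × 0.0000 × 0.8778 = 0.00000
Sum = 4.50393
NRR = 0.48780 × 4.50393 = 2.19702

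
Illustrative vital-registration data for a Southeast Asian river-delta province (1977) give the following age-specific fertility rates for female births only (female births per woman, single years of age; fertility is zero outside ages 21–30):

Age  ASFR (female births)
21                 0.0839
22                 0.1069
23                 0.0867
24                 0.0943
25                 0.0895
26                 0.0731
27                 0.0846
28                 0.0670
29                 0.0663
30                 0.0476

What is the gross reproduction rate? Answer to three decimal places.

0.800

Sum of female ASFRs = 0.0839 + 0.1069 + 0.0867 + 0.0943 + 0.0895 + 0.0731 + 0.0846 + 0.0670 + 0.0663 + 0.0476 = 0.7999
GRR = 0.7999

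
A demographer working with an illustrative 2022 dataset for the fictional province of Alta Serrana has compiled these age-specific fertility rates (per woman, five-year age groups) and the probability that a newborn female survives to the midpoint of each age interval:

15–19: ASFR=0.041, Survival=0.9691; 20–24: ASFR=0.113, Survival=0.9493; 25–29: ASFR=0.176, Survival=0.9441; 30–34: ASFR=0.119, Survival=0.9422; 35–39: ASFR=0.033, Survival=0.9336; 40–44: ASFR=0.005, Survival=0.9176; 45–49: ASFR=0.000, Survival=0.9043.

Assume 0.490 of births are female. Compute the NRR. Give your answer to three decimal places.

Proportion female at birth = 0.490.
Each age group contributes 5 × ASFR × survival:
  15–19: 5 × 0.041 × 0.9691 = 0.19867
  20–24: 5 × 0.113 × 0.9493 = 0.53635
  25–29: 5 × 0.176 × 0.9441 = 0.83081
  30–34: 5 × 0.119 × 0.9422 = 0.56061
  35–39: 5 × 0.033 × 0.9336 = 0.15404
  40–44: 5 × 0.005 × 0.9176 = 0.02294
  45–49: 5 × 0.000 × 0.9043 = 0.00000
Sum = 2.30342
NRR = 0.490 × 2.30342 = 1.12868
An NRR exceeding 1 indicates intrinsic growth under these rates.

1.129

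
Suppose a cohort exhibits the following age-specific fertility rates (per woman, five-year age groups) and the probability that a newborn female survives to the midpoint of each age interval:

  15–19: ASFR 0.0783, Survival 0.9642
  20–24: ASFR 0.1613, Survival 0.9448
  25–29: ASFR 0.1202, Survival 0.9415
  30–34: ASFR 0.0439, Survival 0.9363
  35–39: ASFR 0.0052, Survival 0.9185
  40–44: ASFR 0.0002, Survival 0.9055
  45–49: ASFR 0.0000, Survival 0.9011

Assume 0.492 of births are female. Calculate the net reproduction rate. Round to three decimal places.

0.952

Proportion female at birth = 0.492.
Survival-weighted fertility by age (5·fₓ·Sₓ):
  15–19: 5 × 0.0783 × 0.9642 = 0.37748
  20–24: 5 × 0.1613 × 0.9448 = 0.76198
  25–29: 5 × 0.1202 × 0.9415 = 0.56584
  30–34: 5 × 0.0439 × 0.9363 = 0.20552
  35–39: 5 × 0.0052 × 0.9185 = 0.02388
  40–44: 5 × 0.0002 × 0.9055 = 0.00091
  45–49: 5 × 0.0000 × 0.9011 = 0.00000
Sum = 1.93561
NRR = 0.492 × 1.93561 = 0.95232
NRR < 1, so the cohort does not fully replace itself.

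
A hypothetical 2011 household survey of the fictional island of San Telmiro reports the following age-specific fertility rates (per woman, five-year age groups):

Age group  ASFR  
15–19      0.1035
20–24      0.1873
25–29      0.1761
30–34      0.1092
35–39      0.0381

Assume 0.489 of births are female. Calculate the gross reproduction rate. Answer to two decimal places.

Proportion female at birth = 0.489.
Sum of ASFRs = 0.1035 + 0.1873 + 0.1761 + 0.1092 + 0.0381 = 0.6142
TFR = 5 × 0.6142 = 3.071
GRR = 0.489 × 3.071 = 1.50172

1.50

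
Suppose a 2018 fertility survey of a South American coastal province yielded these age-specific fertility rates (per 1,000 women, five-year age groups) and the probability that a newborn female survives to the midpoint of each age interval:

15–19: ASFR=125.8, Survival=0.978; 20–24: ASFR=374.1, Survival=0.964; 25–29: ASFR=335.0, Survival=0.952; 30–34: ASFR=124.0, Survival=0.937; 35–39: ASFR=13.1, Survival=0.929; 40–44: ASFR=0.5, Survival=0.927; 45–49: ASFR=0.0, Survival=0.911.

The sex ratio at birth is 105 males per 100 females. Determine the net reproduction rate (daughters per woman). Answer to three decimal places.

2.272

Proportion female at birth = 100 / (100 + 105) = 0.48780.
Per-age-group product (5 × ASFR × survival probability):
  15–19: 5 × 125.8/1000 × 0.978 = 0.61516
  20–24: 5 × 374.1/1000 × 0.964 = 1.80316
  25–29: 5 × 335.0/1000 × 0.952 = 1.59460
  30–34: 5 × 124.0/1000 × 0.937 = 0.58094
  35–39: 5 × 13.1/1000 × 0.929 = 0.06085
  40–44: 5 × 0.5/1000 × 0.927 = 0.00232
  45–49: 5 × 0.0/1000 × 0.911 = 0.00000
Sum = 4.65703
NRR = 0.48780 × 4.65703 = 2.27170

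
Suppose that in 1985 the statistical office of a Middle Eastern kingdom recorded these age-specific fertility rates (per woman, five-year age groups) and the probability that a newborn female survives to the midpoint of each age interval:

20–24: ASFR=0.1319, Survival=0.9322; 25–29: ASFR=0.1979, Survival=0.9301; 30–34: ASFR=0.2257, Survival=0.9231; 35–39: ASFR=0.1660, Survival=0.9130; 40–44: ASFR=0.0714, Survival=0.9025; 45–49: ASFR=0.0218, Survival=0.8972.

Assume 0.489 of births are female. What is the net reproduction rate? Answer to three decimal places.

Proportion female at birth = 0.489.
Weighting each age-specific rate by interval width and survival:
  20–24: 5 × 0.1319 × 0.9322 = 0.61479
  25–29: 5 × 0.1979 × 0.9301 = 0.92033
  30–34: 5 × 0.2257 × 0.9231 = 1.04172
  35–39: 5 × 0.1660 × 0.9130 = 0.75779
  40–44: 5 × 0.0714 × 0.9025 = 0.32219
  45–49: 5 × 0.0218 × 0.8972 = 0.09779
Sum = 3.75461
NRR = 0.489 × 3.75461 = 1.83600

1.836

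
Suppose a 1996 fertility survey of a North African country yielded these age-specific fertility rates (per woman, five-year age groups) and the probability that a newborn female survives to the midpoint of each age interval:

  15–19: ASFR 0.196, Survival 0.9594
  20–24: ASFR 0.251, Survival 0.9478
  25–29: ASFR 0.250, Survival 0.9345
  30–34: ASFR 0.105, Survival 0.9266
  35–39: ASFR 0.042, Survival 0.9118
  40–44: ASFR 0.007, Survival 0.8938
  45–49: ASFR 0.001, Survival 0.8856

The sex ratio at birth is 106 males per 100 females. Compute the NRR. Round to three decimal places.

1.947

Proportion female at birth = 100 / (100 + 106) = 0.48544.
Weighting each age-specific rate by interval width and survival:
  15–19: 5 × 0.196 × 0.9594 = 0.94021
  20–24: 5 × 0.251 × 0.9478 = 1.18949
  25–29: 5 × 0.250 × 0.9345 = 1.16813
  30–34: 5 × 0.105 × 0.9266 = 0.48647
  35–39: 5 × 0.042 × 0.9118 = 0.19148
  40–44: 5 × 0.007 × 0.8938 = 0.03128
  45–49: 5 × 0.001 × 0.8856 = 0.00443
Sum = 4.01149
NRR = 0.48544 × 4.01149 = 1.94734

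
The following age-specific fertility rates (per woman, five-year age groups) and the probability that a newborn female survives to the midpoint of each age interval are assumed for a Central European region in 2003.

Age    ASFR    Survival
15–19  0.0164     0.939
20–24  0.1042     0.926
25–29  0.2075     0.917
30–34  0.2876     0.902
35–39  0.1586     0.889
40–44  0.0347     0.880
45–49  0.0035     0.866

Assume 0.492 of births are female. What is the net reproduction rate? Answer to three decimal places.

1.811

Proportion female at birth = 0.492.
Per-age-group product (5 × ASFR × survival probability):
  15–19: 5 × 0.0164 × 0.939 = 0.07700
  20–24: 5 × 0.1042 × 0.926 = 0.48245
  25–29: 5 × 0.2075 × 0.917 = 0.95139
  30–34: 5 × 0.2876 × 0.902 = 1.29708
  35–39: 5 × 0.1586 × 0.889 = 0.70498
  40–44: 5 × 0.0347 × 0.880 = 0.15268
  45–49: 5 × 0.0035 × 0.866 = 0.01516
Sum = 3.68074
NRR = 0.492 × 3.68074 = 1.81092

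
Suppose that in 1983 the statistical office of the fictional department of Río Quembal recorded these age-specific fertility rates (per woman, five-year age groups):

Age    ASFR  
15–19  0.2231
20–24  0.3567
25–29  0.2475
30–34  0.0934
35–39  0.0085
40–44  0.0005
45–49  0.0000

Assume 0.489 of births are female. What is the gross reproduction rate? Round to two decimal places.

2.27

Proportion female at birth = 0.489.
Sum of ASFRs = 0.2231 + 0.3567 + 0.2475 + 0.0934 + 0.0085 + 0.0005 + 0.0000 = 0.9297
TFR = 5 × 0.9297 = 4.6485
GRR = 0.489 × 4.6485 = 2.27312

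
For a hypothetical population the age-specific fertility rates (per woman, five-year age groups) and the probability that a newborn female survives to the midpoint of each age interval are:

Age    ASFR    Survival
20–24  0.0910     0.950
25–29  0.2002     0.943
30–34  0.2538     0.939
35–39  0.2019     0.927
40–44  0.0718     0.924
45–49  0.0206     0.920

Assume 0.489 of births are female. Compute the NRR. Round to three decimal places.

Proportion female at birth = 0.489.
Survival-weighted fertility by age (5·fₓ·Sₓ):
  20–24: 5 × 0.0910 × 0.950 = 0.43225
  25–29: 5 × 0.2002 × 0.943 = 0.94394
  30–34: 5 × 0.2538 × 0.939 = 1.19159
  35–39: 5 × 0.2019 × 0.927 = 0.93581
  40–44: 5 × 0.0718 × 0.924 = 0.33172
  45–49: 5 × 0.0206 × 0.920 = 0.09476
Sum = 3.93007
NRR = 0.489 × 3.93007 = 1.92180

1.922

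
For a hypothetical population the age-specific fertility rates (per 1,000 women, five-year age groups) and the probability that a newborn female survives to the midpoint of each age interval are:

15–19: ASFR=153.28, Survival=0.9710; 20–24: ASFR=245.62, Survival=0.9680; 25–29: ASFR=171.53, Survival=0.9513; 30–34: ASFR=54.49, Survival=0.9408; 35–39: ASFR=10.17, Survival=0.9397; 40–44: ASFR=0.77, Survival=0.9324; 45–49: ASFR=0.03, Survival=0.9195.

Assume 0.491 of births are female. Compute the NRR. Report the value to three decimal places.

Proportion female at birth = 0.491.
Per-age-group product (5 × ASFR × survival probability):
  15–19: 5 × 153.28/1000 × 0.9710 = 0.74417
  20–24: 5 × 245.62/1000 × 0.9680 = 1.18880
  25–29: 5 × 171.53/1000 × 0.9513 = 0.81588
  30–34: 5 × 54.49/1000 × 0.9408 = 0.25632
  35–39: 5 × 10.17/1000 × 0.9397 = 0.04778
  40–44: 5 × 0.77/1000 × 0.9324 = 0.00359
  45–49: 5 × 0.03/1000 × 0.9195 = 0.00014
Sum = 3.05668
NRR = 0.491 × 3.05668 = 1.50083
NRR > 1, so each generation more than replaces itself.

1.501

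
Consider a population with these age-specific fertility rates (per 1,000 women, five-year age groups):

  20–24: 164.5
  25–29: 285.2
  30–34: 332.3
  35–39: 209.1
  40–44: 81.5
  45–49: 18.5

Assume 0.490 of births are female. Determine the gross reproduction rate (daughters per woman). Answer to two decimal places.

2.67

Proportion female at birth = 0.490.
Sum of ASFRs = 164.5 + 285.2 + 332.3 + 209.1 + 81.5 + 18.5 = 1091.1
TFR = 5 × 1091.1 / 1000 = 5.4555
GRR = 0.490 × 5.4555 = 2.67320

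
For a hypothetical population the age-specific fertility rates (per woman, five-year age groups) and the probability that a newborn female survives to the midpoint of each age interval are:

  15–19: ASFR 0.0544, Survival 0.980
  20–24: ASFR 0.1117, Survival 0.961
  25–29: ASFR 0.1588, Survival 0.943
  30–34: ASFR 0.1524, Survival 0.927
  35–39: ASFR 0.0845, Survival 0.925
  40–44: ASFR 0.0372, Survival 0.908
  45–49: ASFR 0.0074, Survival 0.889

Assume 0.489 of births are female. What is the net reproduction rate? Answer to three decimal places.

Proportion female at birth = 0.489.
Weighting each age-specific rate by interval width and survival:
  15–19: 5 × 0.0544 × 0.980 = 0.26656
  20–24: 5 × 0.1117 × 0.961 = 0.53672
  25–29: 5 × 0.1588 × 0.943 = 0.74874
  30–34: 5 × 0.1524 × 0.927 = 0.70637
  35–39: 5 × 0.0845 × 0.925 = 0.39081
  40–44: 5 × 0.0372 × 0.908 = 0.16889
  45–49: 5 × 0.0074 × 0.889 = 0.03289
Sum = 2.85098
NRR = 0.489 × 2.85098 = 1.39413

1.394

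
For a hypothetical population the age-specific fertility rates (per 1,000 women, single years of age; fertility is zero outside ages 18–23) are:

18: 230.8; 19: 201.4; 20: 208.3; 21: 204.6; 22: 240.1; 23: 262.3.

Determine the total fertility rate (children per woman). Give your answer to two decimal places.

1.35

Sum of ASFRs = 230.8 + 201.4 + 208.3 + 204.6 + 240.1 + 262.3 = 1347.5
TFR = 1347.5 / 1000 = 1.3475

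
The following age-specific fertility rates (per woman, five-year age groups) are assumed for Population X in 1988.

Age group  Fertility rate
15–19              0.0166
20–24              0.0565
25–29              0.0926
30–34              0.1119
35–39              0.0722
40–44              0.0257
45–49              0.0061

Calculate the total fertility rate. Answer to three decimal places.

Sum of ASFRs = 0.0166 + 0.0565 + 0.0926 + 0.1119 + 0.0722 + 0.0257 + 0.0061 = 0.3816
TFR = 5 × 0.3816 = 1.908

1.908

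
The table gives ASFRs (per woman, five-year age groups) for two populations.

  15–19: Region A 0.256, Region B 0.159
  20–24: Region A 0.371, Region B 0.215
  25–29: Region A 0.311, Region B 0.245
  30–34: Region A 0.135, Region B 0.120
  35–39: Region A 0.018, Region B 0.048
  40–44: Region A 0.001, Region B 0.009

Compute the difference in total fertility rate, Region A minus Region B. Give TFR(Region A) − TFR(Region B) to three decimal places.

1.480

Region A:
  Sum of ASFRs = 0.256 + 0.371 + 0.311 + 0.135 + 0.018 + 0.001 = 1.092
  TFR = 5 × 1.092 = 5.46
Region B:
  Sum of ASFRs = 0.159 + 0.215 + 0.245 + 0.120 + 0.048 + 0.009 = 0.796
  TFR = 5 × 0.796 = 3.98
Difference = 5.46 − 3.98 = 1.48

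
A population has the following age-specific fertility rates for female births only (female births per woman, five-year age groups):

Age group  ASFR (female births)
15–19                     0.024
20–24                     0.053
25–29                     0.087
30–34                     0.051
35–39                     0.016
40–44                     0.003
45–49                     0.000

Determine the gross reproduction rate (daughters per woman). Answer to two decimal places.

Sum of female ASFRs = 0.024 + 0.053 + 0.087 + 0.051 + 0.016 + 0.003 + 0.000 = 0.234
GRR = 5 × 0.234 = 1.17

1.17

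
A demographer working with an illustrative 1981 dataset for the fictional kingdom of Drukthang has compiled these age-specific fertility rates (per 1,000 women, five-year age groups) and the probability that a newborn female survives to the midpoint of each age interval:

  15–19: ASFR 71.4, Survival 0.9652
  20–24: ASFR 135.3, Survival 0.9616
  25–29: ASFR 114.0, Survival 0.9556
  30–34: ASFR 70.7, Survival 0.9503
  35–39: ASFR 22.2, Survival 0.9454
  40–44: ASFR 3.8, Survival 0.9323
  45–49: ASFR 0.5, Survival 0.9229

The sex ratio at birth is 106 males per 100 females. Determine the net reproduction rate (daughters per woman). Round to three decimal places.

0.971

Proportion female at birth = 100 / (100 + 106) = 0.48544.
Survival-weighted fertility by age (5·fₓ·Sₓ):
  15–19: 5 × 71.4/1000 × 0.9652 = 0.34458
  20–24: 5 × 135.3/1000 × 0.9616 = 0.65052
  25–29: 5 × 114.0/1000 × 0.9556 = 0.54469
  30–34: 5 × 70.7/1000 × 0.9503 = 0.33593
  35–39: 5 × 22.2/1000 × 0.9454 = 0.10494
  40–44: 5 × 3.8/1000 × 0.9323 = 0.01771
  45–49: 5 × 0.5/1000 × 0.9229 = 0.00231
Sum = 2.00068
NRR = 0.48544 × 2.00068 = 0.97121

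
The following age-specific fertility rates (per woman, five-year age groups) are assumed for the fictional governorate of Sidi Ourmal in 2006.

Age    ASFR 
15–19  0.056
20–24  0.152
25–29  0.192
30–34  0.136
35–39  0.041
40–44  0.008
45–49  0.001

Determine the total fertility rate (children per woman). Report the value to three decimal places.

Sum of ASFRs = 0.056 + 0.152 + 0.192 + 0.136 + 0.041 + 0.008 + 0.001 = 0.586
TFR = 5 × 0.586 = 2.93

2.930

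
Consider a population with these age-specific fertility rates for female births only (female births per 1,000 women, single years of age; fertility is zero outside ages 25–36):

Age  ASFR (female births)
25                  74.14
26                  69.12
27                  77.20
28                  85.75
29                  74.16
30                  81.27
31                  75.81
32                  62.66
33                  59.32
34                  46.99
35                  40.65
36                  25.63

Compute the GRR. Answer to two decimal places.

0.77

Sum of female ASFRs = 74.14 + 69.12 + 77.20 + 85.75 + 74.16 + 81.27 + 75.81 + 62.66 + 59.32 + 46.99 + 40.65 + 25.63 = 772.70
GRR = 772.70 / 1000 = 0.7727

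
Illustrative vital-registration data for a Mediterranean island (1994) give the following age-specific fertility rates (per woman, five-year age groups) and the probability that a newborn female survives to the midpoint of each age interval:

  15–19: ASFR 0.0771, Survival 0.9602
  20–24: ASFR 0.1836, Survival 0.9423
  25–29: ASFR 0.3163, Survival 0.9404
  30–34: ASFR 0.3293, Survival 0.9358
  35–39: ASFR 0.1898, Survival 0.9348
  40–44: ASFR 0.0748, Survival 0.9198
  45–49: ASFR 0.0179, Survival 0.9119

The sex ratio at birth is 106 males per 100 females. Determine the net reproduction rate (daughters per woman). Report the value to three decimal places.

Proportion female at birth = 100 / (100 + 106) = 0.48544.
Survival-weighted fertility by age (5·fₓ·Sₓ):
  15–19: 5 × 0.0771 × 0.9602 = 0.37016
  20–24: 5 × 0.1836 × 0.9423 = 0.86503
  25–29: 5 × 0.3163 × 0.9404 = 1.48724
  30–34: 5 × 0.3293 × 0.9358 = 1.54079
  35–39: 5 × 0.1898 × 0.9348 = 0.88713
  40–44: 5 × 0.0748 × 0.9198 = 0.34401
  45–49: 5 × 0.0179 × 0.9119 = 0.08162
Sum = 5.57598
NRR = 0.48544 × 5.57598 = 2.70680

2.707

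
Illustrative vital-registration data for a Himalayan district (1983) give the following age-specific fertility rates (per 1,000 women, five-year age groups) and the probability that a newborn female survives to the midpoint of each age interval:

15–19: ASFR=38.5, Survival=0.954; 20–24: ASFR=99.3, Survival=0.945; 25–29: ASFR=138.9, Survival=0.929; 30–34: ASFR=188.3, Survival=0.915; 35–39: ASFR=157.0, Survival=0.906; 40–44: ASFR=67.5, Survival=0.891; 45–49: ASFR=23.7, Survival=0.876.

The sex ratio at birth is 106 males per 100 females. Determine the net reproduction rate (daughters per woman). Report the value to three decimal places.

Proportion female at birth = 100 / (100 + 106) = 0.48544.
Survival-weighted fertility by age (5·fₓ·Sₓ):
  15–19: 5 × 38.5/1000 × 0.954 = 0.18365
  20–24: 5 × 99.3/1000 × 0.945 = 0.46919
  25–29: 5 × 138.9/1000 × 0.929 = 0.64519
  30–34: 5 × 188.3/1000 × 0.915 = 0.86147
  35–39: 5 × 157.0/1000 × 0.906 = 0.71121
  40–44: 5 × 67.5/1000 × 0.891 = 0.30071
  45–49: 5 × 23.7/1000 × 0.876 = 0.10381
Sum = 3.27523
NRR = 0.48544 × 3.27523 = 1.58993
An NRR exceeding 1 indicates intrinsic growth under these rates.

1.590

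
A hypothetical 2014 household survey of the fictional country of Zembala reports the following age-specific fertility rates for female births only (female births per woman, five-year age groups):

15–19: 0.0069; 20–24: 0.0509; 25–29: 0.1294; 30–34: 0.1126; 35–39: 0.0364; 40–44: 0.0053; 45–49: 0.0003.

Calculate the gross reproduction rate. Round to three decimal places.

Sum of female ASFRs = 0.0069 + 0.0509 + 0.1294 + 0.1126 + 0.0364 + 0.0053 + 0.0003 = 0.3418
GRR = 5 × 0.3418 = 1.709

1.709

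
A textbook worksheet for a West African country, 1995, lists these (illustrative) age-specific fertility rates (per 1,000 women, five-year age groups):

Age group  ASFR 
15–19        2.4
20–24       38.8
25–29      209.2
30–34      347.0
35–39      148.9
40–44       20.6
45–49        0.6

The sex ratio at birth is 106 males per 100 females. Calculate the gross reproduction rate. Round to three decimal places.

1.863

Proportion female at birth = 100 / (100 + 106) = 0.48544.
Sum of ASFRs = 2.4 + 38.8 + 209.2 + 347.0 + 148.9 + 20.6 + 0.6 = 767.5
TFR = 5 × 767.5 / 1000 = 3.8375
GRR = 0.48544 × 3.8375 = 1.86288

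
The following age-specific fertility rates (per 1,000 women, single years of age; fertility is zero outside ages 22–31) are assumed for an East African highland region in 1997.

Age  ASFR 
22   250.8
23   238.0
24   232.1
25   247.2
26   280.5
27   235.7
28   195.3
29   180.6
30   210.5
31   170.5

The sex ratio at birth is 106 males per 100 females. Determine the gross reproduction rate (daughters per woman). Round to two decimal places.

1.09

Proportion female at birth = 100 / (100 + 106) = 0.48544.
Sum of ASFRs = 250.8 + 238.0 + 232.1 + 247.2 + 280.5 + 235.7 + 195.3 + 180.6 + 210.5 + 170.5 = 2241.2
TFR = 2241.2 / 1000 = 2.2412
GRR = 0.48544 × 2.2412 = 1.08797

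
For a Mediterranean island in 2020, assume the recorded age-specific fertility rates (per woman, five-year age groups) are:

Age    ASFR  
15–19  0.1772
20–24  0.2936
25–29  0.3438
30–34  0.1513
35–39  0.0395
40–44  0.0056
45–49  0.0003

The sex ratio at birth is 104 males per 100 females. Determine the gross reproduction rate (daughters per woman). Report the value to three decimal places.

2.479

Proportion female at birth = 100 / (100 + 104) = 0.49020.
Sum of ASFRs = 0.1772 + 0.2936 + 0.3438 + 0.1513 + 0.0395 + 0.0056 + 0.0003 = 1.0113
TFR = 5 × 1.0113 = 5.0565
GRR = 0.49020 × 5.0565 = 2.47870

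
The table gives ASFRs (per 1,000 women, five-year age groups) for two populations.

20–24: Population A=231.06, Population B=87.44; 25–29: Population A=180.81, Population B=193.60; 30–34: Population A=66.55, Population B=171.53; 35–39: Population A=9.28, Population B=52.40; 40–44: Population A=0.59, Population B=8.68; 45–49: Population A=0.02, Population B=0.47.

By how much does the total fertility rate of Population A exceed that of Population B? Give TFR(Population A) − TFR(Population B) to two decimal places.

Population A:
  Sum of ASFRs = 231.06 + 180.81 + 66.55 + 9.28 + 0.59 + 0.02 = 488.31
  TFR = 5 × 488.31 / 1000 = 2.44155
Population B:
  Sum of ASFRs = 87.44 + 193.60 + 171.53 + 52.40 + 8.68 + 0.47 = 514.12
  TFR = 5 × 514.12 / 1000 = 2.5706
Difference = 2.44155 − 2.5706 = -0.12905

-0.13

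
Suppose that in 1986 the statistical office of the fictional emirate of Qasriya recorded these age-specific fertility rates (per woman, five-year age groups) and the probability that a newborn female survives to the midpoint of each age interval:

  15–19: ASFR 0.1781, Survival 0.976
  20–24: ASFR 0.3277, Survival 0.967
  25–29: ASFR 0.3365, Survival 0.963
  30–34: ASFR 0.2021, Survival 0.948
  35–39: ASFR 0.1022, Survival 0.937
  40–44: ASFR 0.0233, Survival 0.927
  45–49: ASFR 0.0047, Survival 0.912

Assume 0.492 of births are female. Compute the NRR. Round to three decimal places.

2.775

Proportion female at birth = 0.492.
Per-age-group product (5 × ASFR × survival probability):
  15–19: 5 × 0.1781 × 0.976 = 0.86913
  20–24: 5 × 0.3277 × 0.967 = 1.58443
  25–29: 5 × 0.3365 × 0.963 = 1.62025
  30–34: 5 × 0.2021 × 0.948 = 0.95795
  35–39: 5 × 0.1022 × 0.937 = 0.47881
  40–44: 5 × 0.0233 × 0.927 = 0.10800
  45–49: 5 × 0.0047 × 0.912 = 0.02143
Sum = 5.64000
NRR = 0.492 × 5.64000 = 2.77488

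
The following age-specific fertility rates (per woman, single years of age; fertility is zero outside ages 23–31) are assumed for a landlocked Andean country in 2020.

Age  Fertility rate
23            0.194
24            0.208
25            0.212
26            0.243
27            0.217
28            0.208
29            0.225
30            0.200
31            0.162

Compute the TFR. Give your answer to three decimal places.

Sum of ASFRs = 0.194 + 0.208 + 0.212 + 0.243 + 0.217 + 0.208 + 0.225 + 0.200 + 0.162 = 1.869
TFR = 1.869

1.869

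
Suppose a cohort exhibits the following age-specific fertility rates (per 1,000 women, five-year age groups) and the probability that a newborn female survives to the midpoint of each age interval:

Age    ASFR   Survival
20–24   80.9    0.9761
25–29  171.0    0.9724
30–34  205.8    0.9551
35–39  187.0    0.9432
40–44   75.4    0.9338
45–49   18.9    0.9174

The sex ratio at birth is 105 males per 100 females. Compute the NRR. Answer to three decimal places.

1.722

Proportion female at birth = 100 / (100 + 105) = 0.48780.
Per-age-group product (5 × ASFR × survival probability):
  20–24: 5 × 80.9/1000 × 0.9761 = 0.39483
  25–29: 5 × 171.0/1000 × 0.9724 = 0.83140
  30–34: 5 × 205.8/1000 × 0.9551 = 0.98280
  35–39: 5 × 187.0/1000 × 0.9432 = 0.88189
  40–44: 5 × 75.4/1000 × 0.9338 = 0.35204
  45–49: 5 × 18.9/1000 × 0.9174 = 0.08669
Sum = 3.52965
NRR = 0.48780 × 3.52965 = 1.72176
With NRR above 1 the population is above replacement fertility.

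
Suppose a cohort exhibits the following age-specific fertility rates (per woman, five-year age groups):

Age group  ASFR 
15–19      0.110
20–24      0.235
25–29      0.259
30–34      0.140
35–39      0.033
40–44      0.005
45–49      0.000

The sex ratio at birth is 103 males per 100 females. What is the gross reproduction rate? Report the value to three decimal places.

Proportion female at birth = 100 / (100 + 103) = 0.49261.
Sum of ASFRs = 0.110 + 0.235 + 0.259 + 0.140 + 0.033 + 0.005 + 0.000 = 0.782
TFR = 5 × 0.782 = 3.91
GRR = 0.49261 × 3.91 = 1.92611

1.926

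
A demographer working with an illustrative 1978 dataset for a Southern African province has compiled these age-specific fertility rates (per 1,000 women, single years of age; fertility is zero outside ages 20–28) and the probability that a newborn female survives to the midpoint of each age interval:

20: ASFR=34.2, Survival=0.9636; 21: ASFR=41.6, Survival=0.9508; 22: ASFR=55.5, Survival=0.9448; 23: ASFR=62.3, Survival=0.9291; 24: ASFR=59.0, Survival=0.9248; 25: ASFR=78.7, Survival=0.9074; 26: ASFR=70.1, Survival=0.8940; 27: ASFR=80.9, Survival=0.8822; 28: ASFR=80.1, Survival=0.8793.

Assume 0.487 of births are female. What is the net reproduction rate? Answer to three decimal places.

Proportion female at birth = 0.487.
Weighting each age-specific rate by interval width and survival:
  20: 1 × 34.2/1000 × 0.9636 = 0.03296
  21: 1 × 41.6/1000 × 0.9508 = 0.03955
  22: 1 × 55.5/1000 × 0.9448 = 0.05244
  23: 1 × 62.3/1000 × 0.9291 = 0.05788
  24: 1 × 59.0/1000 × 0.9248 = 0.05456
  25: 1 × 78.7/1000 × 0.9074 = 0.07141
  26: 1 × 70.1/1000 × 0.8940 = 0.06267
  27: 1 × 80.9/1000 × 0.8822 = 0.07137
  28: 1 × 80.1/1000 × 0.8793 = 0.07043
Sum = 0.51327
NRR = 0.487 × 0.51327 = 0.24996
With NRR below 1 the population is below replacement fertility.

0.250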